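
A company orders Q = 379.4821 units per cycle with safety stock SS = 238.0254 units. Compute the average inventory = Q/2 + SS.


Q/2 = 189.7411
Avg = 189.7411 + 238.0254 = 427.7664

427.7664 units


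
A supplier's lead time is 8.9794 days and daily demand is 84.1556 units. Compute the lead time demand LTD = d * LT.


LTD = 84.1556 * 8.9794 = 755.6668

755.6668 units


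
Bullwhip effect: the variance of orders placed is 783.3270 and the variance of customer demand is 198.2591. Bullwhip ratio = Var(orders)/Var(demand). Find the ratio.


BW = 783.3270 / 198.2591 = 3.9510

3.9510


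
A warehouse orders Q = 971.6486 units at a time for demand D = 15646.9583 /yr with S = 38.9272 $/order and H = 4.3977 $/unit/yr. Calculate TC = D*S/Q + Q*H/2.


Ordering cost = D*S/Q = 626.8648
Holding cost = Q*H/2 = 2136.5095
TC = 626.8648 + 2136.5095 = 2763.3743

2763.3743 $/yr


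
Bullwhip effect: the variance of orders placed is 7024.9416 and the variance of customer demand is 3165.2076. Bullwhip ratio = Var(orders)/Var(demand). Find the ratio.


BW = 7024.9416 / 3165.2076 = 2.2194

2.2194


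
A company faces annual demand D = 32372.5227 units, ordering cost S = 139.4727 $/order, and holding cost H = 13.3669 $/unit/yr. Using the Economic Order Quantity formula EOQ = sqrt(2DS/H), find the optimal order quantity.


2*D*S = 2 * 32372.5227 * 139.4727 = 9030166.2936
2*D*S/H = 675561.7453
EOQ = sqrt(675561.7453) = 821.9256

821.9256 units


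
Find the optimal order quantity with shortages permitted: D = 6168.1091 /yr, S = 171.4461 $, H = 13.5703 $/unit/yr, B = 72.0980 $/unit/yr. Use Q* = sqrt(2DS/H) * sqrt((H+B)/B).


sqrt(2DS/H) = 394.7845
sqrt((H+B)/B) = 1.0901
Q* = 394.7845 * 1.0901 = 430.3369

430.3369 units


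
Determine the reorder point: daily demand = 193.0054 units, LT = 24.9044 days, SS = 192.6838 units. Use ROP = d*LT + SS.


d*LT = 193.0054 * 24.9044 = 4806.6837
ROP = 4806.6837 + 192.6838 = 4999.3675

4999.3675 units


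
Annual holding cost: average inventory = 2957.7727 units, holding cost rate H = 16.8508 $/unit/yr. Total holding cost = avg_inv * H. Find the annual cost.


Cost = 2957.7727 * 16.8508 = 49840.8362

49840.8362 $/yr


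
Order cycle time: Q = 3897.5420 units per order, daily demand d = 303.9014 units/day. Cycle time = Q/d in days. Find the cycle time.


Cycle = 3897.5420 / 303.9014 = 12.8250

12.8250 days


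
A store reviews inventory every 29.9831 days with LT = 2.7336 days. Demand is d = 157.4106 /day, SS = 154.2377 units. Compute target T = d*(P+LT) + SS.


P + LT = 32.7167
d*(P+LT) = 157.4106 * 32.7167 = 5149.9554
T = 5149.9554 + 154.2377 = 5304.1931

5304.1931 units


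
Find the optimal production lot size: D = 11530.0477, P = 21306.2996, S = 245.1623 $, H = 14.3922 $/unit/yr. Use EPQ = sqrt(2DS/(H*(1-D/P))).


1 - D/P = 1 - 0.5412 = 0.4588
H*(1-D/P) = 6.6038
2DS = 5653466.0265
EPQ = sqrt(856097.5368) = 925.2554

925.2554 units


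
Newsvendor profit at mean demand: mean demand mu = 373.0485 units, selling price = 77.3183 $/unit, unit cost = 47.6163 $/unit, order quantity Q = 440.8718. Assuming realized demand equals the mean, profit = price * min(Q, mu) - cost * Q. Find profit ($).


Sales at mu = min(440.8718, 373.0485) = 373.0485
Revenue = 77.3183 * 373.0485 = 28843.4758
Total cost = 47.6163 * 440.8718 = 20992.6839
Profit = 28843.4758 - 20992.6839 = 7850.7919

7850.7919 $


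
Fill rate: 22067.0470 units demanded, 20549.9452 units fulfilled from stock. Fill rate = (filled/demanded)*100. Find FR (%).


FR = 20549.9452 / 22067.0470 * 100 = 93.1250

93.1250%


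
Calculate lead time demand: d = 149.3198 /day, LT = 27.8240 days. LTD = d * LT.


LTD = 149.3198 * 27.8240 = 4154.6741

4154.6741 units


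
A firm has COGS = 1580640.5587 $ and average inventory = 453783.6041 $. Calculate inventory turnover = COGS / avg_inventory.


Turnover = 1580640.5587 / 453783.6041 = 3.4832

3.4832


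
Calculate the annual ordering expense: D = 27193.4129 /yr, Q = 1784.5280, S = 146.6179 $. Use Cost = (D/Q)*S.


Number of orders = D/Q = 15.2384
Cost = 15.2384 * 146.6179 = 2234.2273

2234.2273 $/yr


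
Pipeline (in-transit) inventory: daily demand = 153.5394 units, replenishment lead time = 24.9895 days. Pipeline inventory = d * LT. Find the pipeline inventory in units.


Pipeline = 153.5394 * 24.9895 = 3836.8728

3836.8728 units


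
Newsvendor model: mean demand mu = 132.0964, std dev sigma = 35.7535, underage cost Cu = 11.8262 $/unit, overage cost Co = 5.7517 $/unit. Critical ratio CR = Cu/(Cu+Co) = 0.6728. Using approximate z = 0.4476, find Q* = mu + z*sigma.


CR = Cu/(Cu+Co) = 11.8262/(11.8262+5.7517) = 0.6728
z = 0.4476
Q* = 132.0964 + 0.4476 * 35.7535 = 148.0997

148.0997 units


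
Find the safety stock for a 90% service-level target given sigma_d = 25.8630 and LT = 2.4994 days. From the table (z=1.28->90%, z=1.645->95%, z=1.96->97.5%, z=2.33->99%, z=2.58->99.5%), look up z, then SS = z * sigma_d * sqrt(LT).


From the table, SL = 90% corresponds to z = 1.28
sqrt(LT) = sqrt(2.4994) = 1.5809
SS = 1.28 * 25.8630 * 1.5809 = 52.3368

52.3368 units


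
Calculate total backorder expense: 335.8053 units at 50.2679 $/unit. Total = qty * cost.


Total = 335.8053 * 50.2679 = 16880.2272

16880.2272 $


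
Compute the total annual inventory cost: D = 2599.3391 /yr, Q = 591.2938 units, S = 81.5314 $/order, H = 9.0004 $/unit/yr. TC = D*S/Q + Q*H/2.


Ordering cost = D*S/Q = 358.4136
Holding cost = Q*H/2 = 2660.9404
TC = 358.4136 + 2660.9404 = 3019.3540

3019.3540 $/yr


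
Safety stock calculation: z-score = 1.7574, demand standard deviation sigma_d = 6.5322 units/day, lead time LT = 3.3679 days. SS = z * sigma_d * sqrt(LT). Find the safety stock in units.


sqrt(LT) = sqrt(3.3679) = 1.8352
SS = 1.7574 * 6.5322 * 1.8352 = 21.0673

21.0673 units


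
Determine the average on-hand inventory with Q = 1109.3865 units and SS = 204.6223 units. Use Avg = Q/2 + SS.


Q/2 = 554.6933
Avg = 554.6933 + 204.6223 = 759.3156

759.3156 units


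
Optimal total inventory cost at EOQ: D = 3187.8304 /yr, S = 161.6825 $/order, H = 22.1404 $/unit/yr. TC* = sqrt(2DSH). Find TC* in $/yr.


2*D*S*H = 22823050.0224
TC* = sqrt(22823050.0224) = 4777.3476

4777.3476 $/yr


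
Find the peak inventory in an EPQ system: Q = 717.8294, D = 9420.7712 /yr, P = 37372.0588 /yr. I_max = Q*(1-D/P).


D/P = 0.2521
1 - D/P = 0.7479
I_max = 717.8294 * 0.7479 = 536.8785

536.8785 units


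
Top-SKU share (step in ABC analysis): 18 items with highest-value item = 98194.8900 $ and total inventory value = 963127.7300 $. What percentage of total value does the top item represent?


Top item = 98194.8900
Total = 963127.7300
Percentage = 98194.8900 / 963127.7300 * 100 = 10.1954

10.1954%


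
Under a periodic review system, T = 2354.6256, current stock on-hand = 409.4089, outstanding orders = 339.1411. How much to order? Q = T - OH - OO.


Inventory position = OH + OO = 409.4089 + 339.1411 = 748.5500
Q = 2354.6256 - 748.5500 = 1606.0756

1606.0756 units


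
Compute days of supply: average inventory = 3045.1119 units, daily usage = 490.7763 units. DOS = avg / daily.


DOS = 3045.1119 / 490.7763 = 6.2047

6.2047 days


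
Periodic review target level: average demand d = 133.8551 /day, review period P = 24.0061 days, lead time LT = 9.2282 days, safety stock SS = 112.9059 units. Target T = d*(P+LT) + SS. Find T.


P + LT = 33.2343
d*(P+LT) = 133.8551 * 33.2343 = 4448.5805
T = 4448.5805 + 112.9059 = 4561.4864

4561.4864 units


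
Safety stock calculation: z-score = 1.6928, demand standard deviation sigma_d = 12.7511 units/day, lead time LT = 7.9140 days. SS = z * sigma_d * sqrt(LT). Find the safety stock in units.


sqrt(LT) = sqrt(7.9140) = 2.8132
SS = 1.6928 * 12.7511 * 2.8132 = 60.7227

60.7227 units


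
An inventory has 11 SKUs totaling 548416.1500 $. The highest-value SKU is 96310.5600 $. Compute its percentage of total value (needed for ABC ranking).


Top item = 96310.5600
Total = 548416.1500
Percentage = 96310.5600 / 548416.1500 * 100 = 17.5616

17.5616%


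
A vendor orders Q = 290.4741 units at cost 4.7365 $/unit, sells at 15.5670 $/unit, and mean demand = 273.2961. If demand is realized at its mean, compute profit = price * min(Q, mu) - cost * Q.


Sales at mu = min(290.4741, 273.2961) = 273.2961
Revenue = 15.5670 * 273.2961 = 4254.4004
Total cost = 4.7365 * 290.4741 = 1375.8306
Profit = 4254.4004 - 1375.8306 = 2878.5698

2878.5698 $


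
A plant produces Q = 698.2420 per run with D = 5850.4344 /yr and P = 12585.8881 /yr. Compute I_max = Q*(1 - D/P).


D/P = 0.4648
1 - D/P = 0.5352
I_max = 698.2420 * 0.5352 = 373.6706

373.6706 units


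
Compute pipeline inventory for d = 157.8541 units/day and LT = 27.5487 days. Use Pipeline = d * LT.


Pipeline = 157.8541 * 27.5487 = 4348.6752

4348.6752 units


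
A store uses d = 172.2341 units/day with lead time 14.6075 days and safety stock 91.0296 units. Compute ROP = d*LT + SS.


d*LT = 172.2341 * 14.6075 = 2515.9096
ROP = 2515.9096 + 91.0296 = 2606.9392

2606.9392 units


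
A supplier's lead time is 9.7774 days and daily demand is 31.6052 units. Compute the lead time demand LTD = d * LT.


LTD = 31.6052 * 9.7774 = 309.0167

309.0167 units


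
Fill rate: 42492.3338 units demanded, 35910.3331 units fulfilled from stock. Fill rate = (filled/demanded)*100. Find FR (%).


FR = 35910.3331 / 42492.3338 * 100 = 84.5101

84.5101%


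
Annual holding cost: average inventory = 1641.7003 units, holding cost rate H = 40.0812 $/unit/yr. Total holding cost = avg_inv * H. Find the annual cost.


Cost = 1641.7003 * 40.0812 = 65801.3181

65801.3181 $/yr


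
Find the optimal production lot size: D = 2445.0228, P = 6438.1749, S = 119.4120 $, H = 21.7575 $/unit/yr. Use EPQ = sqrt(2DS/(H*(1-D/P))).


1 - D/P = 1 - 0.3798 = 0.6202
H*(1-D/P) = 13.4947
2DS = 583930.1252
EPQ = sqrt(43271.1868) = 208.0173

208.0173 units


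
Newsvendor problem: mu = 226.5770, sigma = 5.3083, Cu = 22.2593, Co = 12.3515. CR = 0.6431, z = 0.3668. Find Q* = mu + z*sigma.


CR = Cu/(Cu+Co) = 22.2593/(22.2593+12.3515) = 0.6431
z = 0.3668
Q* = 226.5770 + 0.3668 * 5.3083 = 228.5241

228.5241 units


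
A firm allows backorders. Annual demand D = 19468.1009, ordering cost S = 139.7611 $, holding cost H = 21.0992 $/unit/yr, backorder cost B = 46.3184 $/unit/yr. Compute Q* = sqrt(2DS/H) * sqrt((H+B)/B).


sqrt(2DS/H) = 507.8517
sqrt((H+B)/B) = 1.2065
Q* = 507.8517 * 1.2065 = 612.6985

612.6985 units


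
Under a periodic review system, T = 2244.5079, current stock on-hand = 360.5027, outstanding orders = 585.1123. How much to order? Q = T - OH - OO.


Inventory position = OH + OO = 360.5027 + 585.1123 = 945.6150
Q = 2244.5079 - 945.6150 = 1298.8929

1298.8929 units


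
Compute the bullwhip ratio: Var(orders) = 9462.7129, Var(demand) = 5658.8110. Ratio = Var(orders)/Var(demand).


BW = 9462.7129 / 5658.8110 = 1.6722

1.6722


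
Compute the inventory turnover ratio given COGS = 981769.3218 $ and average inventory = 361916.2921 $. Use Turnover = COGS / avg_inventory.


Turnover = 981769.3218 / 361916.2921 = 2.7127

2.7127


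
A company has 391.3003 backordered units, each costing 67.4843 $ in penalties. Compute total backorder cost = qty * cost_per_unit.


Total = 391.3003 * 67.4843 = 26406.6268

26406.6268 $


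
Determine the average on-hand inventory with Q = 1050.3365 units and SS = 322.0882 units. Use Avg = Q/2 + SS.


Q/2 = 525.1682
Avg = 525.1682 + 322.0882 = 847.2564

847.2564 units


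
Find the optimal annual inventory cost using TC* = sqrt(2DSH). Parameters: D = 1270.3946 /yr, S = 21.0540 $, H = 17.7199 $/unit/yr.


2*D*S*H = 947904.3581
TC* = sqrt(947904.3581) = 973.6038

973.6038 $/yr


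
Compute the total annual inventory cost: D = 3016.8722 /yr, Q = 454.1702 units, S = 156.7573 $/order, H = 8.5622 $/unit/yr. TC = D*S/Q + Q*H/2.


Ordering cost = D*S/Q = 1041.2765
Holding cost = Q*H/2 = 1944.3480
TC = 1041.2765 + 1944.3480 = 2985.6245

2985.6245 $/yr


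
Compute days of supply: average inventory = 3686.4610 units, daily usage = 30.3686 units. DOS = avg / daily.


DOS = 3686.4610 / 30.3686 = 121.3905

121.3905 days


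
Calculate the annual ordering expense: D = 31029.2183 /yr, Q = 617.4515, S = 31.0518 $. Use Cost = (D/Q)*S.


Number of orders = D/Q = 50.2537
Cost = 50.2537 * 31.0518 = 1560.4676

1560.4676 $/yr


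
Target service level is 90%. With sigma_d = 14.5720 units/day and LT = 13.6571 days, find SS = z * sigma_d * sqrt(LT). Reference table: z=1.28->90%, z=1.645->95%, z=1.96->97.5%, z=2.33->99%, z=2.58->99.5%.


From the table, SL = 90% corresponds to z = 1.28
sqrt(LT) = sqrt(13.6571) = 3.6956
SS = 1.28 * 14.5720 * 3.6956 = 68.9300

68.9300 units


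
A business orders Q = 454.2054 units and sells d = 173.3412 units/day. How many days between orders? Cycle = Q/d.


Cycle = 454.2054 / 173.3412 = 2.6203

2.6203 days


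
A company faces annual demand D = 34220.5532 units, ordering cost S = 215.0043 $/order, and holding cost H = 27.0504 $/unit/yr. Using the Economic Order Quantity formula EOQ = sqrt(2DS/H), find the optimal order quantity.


2*D*S = 2 * 34220.5532 * 215.0043 = 14715132.1728
2*D*S/H = 543989.4483
EOQ = sqrt(543989.4483) = 737.5564

737.5564 units


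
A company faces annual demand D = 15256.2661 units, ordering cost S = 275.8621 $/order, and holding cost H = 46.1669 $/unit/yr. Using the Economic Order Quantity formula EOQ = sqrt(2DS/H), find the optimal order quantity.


2*D*S = 2 * 15256.2661 * 275.8621 = 8417251.2090
2*D*S/H = 182322.2094
EOQ = sqrt(182322.2094) = 426.9920

426.9920 units


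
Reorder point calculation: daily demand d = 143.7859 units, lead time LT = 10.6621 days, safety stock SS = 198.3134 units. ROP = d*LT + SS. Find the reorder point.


d*LT = 143.7859 * 10.6621 = 1533.0596
ROP = 1533.0596 + 198.3134 = 1731.3730

1731.3730 units


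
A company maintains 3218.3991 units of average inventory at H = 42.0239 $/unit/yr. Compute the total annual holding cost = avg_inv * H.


Cost = 3218.3991 * 42.0239 = 135249.6819

135249.6819 $/yr


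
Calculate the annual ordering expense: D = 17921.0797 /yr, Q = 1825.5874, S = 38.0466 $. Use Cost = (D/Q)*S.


Number of orders = D/Q = 9.8166
Cost = 9.8166 * 38.0466 = 373.4886

373.4886 $/yr


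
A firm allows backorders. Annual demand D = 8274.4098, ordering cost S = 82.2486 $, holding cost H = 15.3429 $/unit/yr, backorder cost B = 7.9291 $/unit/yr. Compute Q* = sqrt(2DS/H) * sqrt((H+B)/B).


sqrt(2DS/H) = 297.8476
sqrt((H+B)/B) = 1.7132
Q* = 297.8476 * 1.7132 = 510.2687

510.2687 units


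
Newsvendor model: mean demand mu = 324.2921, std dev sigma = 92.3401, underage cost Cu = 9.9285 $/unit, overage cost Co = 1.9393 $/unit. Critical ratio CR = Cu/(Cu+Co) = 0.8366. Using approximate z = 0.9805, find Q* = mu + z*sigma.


CR = Cu/(Cu+Co) = 9.9285/(9.9285+1.9393) = 0.8366
z = 0.9805
Q* = 324.2921 + 0.9805 * 92.3401 = 414.8316

414.8316 units


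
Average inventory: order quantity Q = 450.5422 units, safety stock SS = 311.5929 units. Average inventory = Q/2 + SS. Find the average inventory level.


Q/2 = 225.2711
Avg = 225.2711 + 311.5929 = 536.8640

536.8640 units


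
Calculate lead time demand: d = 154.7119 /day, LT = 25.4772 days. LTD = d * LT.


LTD = 154.7119 * 25.4772 = 3941.6260

3941.6260 units


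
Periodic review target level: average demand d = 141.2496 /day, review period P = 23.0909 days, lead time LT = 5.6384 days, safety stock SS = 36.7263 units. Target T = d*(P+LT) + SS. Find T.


P + LT = 28.7293
d*(P+LT) = 141.2496 * 28.7293 = 4058.0021
T = 4058.0021 + 36.7263 = 4094.7284

4094.7284 units


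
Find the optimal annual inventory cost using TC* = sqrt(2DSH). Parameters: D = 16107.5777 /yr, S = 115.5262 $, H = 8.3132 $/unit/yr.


2*D*S*H = 30939190.5991
TC* = sqrt(30939190.5991) = 5562.3008

5562.3008 $/yr


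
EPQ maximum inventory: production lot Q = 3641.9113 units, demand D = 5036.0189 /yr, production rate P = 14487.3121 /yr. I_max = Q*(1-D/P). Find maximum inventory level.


D/P = 0.3476
1 - D/P = 0.6524
I_max = 3641.9113 * 0.6524 = 2375.9253

2375.9253 units


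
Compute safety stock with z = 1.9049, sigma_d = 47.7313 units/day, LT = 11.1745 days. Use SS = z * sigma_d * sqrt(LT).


sqrt(LT) = sqrt(11.1745) = 3.3428
SS = 1.9049 * 47.7313 * 3.3428 = 303.9411

303.9411 units


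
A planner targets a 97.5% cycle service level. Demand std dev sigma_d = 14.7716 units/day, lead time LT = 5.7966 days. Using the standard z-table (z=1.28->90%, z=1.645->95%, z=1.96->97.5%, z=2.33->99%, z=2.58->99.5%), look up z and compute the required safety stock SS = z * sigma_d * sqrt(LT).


From the table, SL = 97.5% corresponds to z = 1.96
sqrt(LT) = sqrt(5.7966) = 2.4076
SS = 1.96 * 14.7716 * 2.4076 = 69.7060

69.7060 units


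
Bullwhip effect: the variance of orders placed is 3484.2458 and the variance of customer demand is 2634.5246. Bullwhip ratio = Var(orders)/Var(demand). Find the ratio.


BW = 3484.2458 / 2634.5246 = 1.3225

1.3225


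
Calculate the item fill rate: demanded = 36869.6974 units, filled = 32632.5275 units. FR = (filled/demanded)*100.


FR = 32632.5275 / 36869.6974 * 100 = 88.5077

88.5077%


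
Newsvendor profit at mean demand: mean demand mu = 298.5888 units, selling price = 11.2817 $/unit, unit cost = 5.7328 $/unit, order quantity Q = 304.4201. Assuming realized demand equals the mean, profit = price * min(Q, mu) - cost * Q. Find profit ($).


Sales at mu = min(304.4201, 298.5888) = 298.5888
Revenue = 11.2817 * 298.5888 = 3368.5893
Total cost = 5.7328 * 304.4201 = 1745.1795
Profit = 3368.5893 - 1745.1795 = 1623.4097

1623.4097 $


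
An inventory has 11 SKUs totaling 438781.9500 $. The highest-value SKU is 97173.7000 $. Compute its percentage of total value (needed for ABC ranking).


Top item = 97173.7000
Total = 438781.9500
Percentage = 97173.7000 / 438781.9500 * 100 = 22.1462

22.1462%


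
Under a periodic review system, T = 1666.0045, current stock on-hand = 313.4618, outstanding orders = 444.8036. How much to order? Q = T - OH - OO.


Inventory position = OH + OO = 313.4618 + 444.8036 = 758.2654
Q = 1666.0045 - 758.2654 = 907.7391

907.7391 units


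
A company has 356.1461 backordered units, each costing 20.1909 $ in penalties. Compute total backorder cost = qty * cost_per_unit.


Total = 356.1461 * 20.1909 = 7190.9103

7190.9103 $


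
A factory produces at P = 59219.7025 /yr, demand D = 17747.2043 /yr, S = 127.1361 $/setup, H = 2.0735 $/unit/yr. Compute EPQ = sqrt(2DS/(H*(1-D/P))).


1 - D/P = 1 - 0.2997 = 0.7003
H*(1-D/P) = 1.4521
2DS = 4512620.6812
EPQ = sqrt(3107640.7959) = 1762.8502

1762.8502 units


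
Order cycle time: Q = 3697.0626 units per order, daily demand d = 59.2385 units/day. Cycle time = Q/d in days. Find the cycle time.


Cycle = 3697.0626 / 59.2385 = 62.4098

62.4098 days


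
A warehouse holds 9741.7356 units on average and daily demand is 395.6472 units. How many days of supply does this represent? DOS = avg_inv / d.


DOS = 9741.7356 / 395.6472 = 24.6223

24.6223 days


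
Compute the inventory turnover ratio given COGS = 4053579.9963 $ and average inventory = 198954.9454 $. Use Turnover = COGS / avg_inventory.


Turnover = 4053579.9963 / 198954.9454 = 20.3744

20.3744


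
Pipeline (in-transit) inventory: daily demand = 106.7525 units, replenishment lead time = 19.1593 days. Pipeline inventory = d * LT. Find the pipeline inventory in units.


Pipeline = 106.7525 * 19.1593 = 2045.3032

2045.3032 units


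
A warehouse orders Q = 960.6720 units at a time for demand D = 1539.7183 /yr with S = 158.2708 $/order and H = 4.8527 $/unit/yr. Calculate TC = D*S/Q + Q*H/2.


Ordering cost = D*S/Q = 253.6687
Holding cost = Q*H/2 = 2330.9265
TC = 253.6687 + 2330.9265 = 2584.5952

2584.5952 $/yr


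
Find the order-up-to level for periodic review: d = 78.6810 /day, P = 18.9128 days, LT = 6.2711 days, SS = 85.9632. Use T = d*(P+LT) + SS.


P + LT = 25.1839
d*(P+LT) = 78.6810 * 25.1839 = 1981.4944
T = 1981.4944 + 85.9632 = 2067.4576

2067.4576 units


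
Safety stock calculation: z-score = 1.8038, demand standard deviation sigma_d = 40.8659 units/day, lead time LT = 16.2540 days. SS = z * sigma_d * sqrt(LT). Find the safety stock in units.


sqrt(LT) = sqrt(16.2540) = 4.0316
SS = 1.8038 * 40.8659 * 4.0316 = 297.1868

297.1868 units


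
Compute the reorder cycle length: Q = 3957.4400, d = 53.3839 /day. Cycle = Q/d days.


Cycle = 3957.4400 / 53.3839 = 74.1317

74.1317 days


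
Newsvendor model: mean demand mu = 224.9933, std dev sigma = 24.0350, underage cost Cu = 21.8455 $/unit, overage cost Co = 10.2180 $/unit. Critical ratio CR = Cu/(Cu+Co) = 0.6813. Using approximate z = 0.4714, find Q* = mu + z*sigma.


CR = Cu/(Cu+Co) = 21.8455/(21.8455+10.2180) = 0.6813
z = 0.4714
Q* = 224.9933 + 0.4714 * 24.0350 = 236.3234

236.3234 units


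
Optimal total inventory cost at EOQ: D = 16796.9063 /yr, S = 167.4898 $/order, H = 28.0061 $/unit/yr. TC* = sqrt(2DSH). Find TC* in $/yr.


2*D*S*H = 157579709.0889
TC* = sqrt(157579709.0889) = 12553.0757

12553.0757 $/yr


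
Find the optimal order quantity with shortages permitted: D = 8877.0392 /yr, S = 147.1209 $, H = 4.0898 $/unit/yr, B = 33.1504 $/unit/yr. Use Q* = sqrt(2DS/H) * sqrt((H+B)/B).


sqrt(2DS/H) = 799.1627
sqrt((H+B)/B) = 1.0599
Q* = 799.1627 * 1.0599 = 847.0262

847.0262 units


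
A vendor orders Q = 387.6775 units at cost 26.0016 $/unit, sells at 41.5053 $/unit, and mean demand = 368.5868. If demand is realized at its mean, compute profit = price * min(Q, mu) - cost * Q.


Sales at mu = min(387.6775, 368.5868) = 368.5868
Revenue = 41.5053 * 368.5868 = 15298.3057
Total cost = 26.0016 * 387.6775 = 10080.2353
Profit = 15298.3057 - 10080.2353 = 5218.0704

5218.0704 $


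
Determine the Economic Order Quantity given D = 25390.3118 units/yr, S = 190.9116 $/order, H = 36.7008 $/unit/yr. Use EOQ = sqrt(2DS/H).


2*D*S = 2 * 25390.3118 * 190.9116 = 9694610.1005
2*D*S/H = 264152.5553
EOQ = sqrt(264152.5553) = 513.9577

513.9577 units


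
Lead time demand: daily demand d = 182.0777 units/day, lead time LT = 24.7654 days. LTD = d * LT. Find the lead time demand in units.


LTD = 182.0777 * 24.7654 = 4509.2271

4509.2271 units


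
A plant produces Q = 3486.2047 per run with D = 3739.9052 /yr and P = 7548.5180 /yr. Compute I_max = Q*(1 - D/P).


D/P = 0.4954
1 - D/P = 0.5046
I_max = 3486.2047 * 0.5046 = 1758.9683

1758.9683 units


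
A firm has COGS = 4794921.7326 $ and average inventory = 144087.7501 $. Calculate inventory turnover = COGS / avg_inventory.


Turnover = 4794921.7326 / 144087.7501 = 33.2778

33.2778


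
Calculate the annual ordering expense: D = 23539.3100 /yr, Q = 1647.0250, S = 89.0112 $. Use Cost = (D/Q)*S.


Number of orders = D/Q = 14.2920
Cost = 14.2920 * 89.0112 = 1272.1496

1272.1496 $/yr


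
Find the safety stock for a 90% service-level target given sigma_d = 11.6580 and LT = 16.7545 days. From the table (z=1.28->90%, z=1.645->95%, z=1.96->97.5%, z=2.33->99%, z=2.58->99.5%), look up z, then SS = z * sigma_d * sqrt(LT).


From the table, SL = 90% corresponds to z = 1.28
sqrt(LT) = sqrt(16.7545) = 4.0932
SS = 1.28 * 11.6580 * 4.0932 = 61.0801

61.0801 units


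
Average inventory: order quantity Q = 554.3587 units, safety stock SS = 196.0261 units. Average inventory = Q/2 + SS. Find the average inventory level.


Q/2 = 277.1793
Avg = 277.1793 + 196.0261 = 473.2055

473.2055 units


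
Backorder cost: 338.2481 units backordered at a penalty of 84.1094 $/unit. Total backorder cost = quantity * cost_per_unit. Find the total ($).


Total = 338.2481 * 84.1094 = 28449.8447

28449.8447 $


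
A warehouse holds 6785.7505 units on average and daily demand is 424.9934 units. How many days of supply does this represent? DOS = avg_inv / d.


DOS = 6785.7505 / 424.9934 = 15.9667

15.9667 days


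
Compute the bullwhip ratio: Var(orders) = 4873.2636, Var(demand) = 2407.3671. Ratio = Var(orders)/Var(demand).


BW = 4873.2636 / 2407.3671 = 2.0243

2.0243


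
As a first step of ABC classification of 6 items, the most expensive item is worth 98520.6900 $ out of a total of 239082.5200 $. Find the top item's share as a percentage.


Top item = 98520.6900
Total = 239082.5200
Percentage = 98520.6900 / 239082.5200 * 100 = 41.2078

41.2078%


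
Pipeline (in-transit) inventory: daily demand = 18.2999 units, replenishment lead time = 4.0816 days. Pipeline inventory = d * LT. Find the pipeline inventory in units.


Pipeline = 18.2999 * 4.0816 = 74.6929

74.6929 units


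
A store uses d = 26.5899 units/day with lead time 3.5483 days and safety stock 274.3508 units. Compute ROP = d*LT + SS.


d*LT = 26.5899 * 3.5483 = 94.3489
ROP = 94.3489 + 274.3508 = 368.6997

368.6997 units


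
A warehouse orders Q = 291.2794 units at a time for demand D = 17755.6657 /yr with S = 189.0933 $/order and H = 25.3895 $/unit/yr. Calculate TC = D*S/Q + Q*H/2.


Ordering cost = D*S/Q = 11526.6559
Holding cost = Q*H/2 = 3697.7192
TC = 11526.6559 + 3697.7192 = 15224.3751

15224.3751 $/yr


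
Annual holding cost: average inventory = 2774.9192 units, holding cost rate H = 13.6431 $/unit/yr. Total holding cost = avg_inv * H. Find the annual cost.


Cost = 2774.9192 * 13.6431 = 37858.5001

37858.5001 $/yr


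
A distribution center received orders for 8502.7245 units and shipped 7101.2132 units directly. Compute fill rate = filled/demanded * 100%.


FR = 7101.2132 / 8502.7245 * 100 = 83.5169

83.5169%


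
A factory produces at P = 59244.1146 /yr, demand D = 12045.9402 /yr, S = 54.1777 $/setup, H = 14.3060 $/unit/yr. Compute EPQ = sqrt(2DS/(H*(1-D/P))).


1 - D/P = 1 - 0.2033 = 0.7967
H*(1-D/P) = 11.3972
2DS = 1305242.6687
EPQ = sqrt(114523.0892) = 338.4126

338.4126 units


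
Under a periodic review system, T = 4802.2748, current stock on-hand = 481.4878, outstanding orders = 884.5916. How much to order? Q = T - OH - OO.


Inventory position = OH + OO = 481.4878 + 884.5916 = 1366.0794
Q = 4802.2748 - 1366.0794 = 3436.1954

3436.1954 units


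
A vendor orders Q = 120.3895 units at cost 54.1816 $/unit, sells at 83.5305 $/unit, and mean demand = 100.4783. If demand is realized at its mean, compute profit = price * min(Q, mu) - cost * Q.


Sales at mu = min(120.3895, 100.4783) = 100.4783
Revenue = 83.5305 * 100.4783 = 8393.0026
Total cost = 54.1816 * 120.3895 = 6522.8957
Profit = 8393.0026 - 6522.8957 = 1870.1069

1870.1069 $


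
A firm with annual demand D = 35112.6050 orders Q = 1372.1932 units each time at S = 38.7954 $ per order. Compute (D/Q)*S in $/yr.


Number of orders = D/Q = 25.5887
Cost = 25.5887 * 38.7954 = 992.7229

992.7229 $/yr


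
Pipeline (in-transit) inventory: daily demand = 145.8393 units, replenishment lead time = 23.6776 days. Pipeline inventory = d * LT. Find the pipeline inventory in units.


Pipeline = 145.8393 * 23.6776 = 3453.1246

3453.1246 units


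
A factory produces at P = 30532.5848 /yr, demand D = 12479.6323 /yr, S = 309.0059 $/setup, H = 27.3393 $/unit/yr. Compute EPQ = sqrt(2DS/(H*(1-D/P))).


1 - D/P = 1 - 0.4087 = 0.5913
H*(1-D/P) = 16.1649
2DS = 7712560.0211
EPQ = sqrt(477118.7662) = 690.7378

690.7378 units


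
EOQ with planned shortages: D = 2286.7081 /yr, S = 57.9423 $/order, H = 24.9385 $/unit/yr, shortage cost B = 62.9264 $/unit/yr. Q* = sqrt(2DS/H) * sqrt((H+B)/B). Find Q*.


sqrt(2DS/H) = 103.0821
sqrt((H+B)/B) = 1.1817
Q* = 103.0821 * 1.1817 = 121.8076

121.8076 units


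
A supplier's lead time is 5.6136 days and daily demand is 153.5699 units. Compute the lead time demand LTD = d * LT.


LTD = 153.5699 * 5.6136 = 862.0800

862.0800 units


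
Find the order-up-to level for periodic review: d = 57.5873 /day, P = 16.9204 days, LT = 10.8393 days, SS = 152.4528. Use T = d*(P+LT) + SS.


P + LT = 27.7597
d*(P+LT) = 57.5873 * 27.7597 = 1598.6062
T = 1598.6062 + 152.4528 = 1751.0590

1751.0590 units


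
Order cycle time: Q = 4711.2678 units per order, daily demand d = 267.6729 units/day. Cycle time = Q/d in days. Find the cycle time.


Cycle = 4711.2678 / 267.6729 = 17.6008

17.6008 days


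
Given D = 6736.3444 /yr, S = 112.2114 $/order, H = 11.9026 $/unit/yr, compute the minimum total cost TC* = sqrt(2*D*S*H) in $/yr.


2*D*S*H = 17994222.9891
TC* = sqrt(17994222.9891) = 4241.9598

4241.9598 $/yr


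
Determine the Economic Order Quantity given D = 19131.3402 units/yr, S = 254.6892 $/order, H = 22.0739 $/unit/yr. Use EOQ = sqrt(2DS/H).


2*D*S = 2 * 19131.3402 * 254.6892 = 9745091.4609
2*D*S/H = 441475.7456
EOQ = sqrt(441475.7456) = 664.4364

664.4364 units


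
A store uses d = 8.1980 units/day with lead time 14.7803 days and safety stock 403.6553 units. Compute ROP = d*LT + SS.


d*LT = 8.1980 * 14.7803 = 121.1689
ROP = 121.1689 + 403.6553 = 524.8242

524.8242 units


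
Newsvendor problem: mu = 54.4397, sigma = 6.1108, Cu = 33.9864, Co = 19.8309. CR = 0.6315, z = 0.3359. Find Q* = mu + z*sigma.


CR = Cu/(Cu+Co) = 33.9864/(33.9864+19.8309) = 0.6315
z = 0.3359
Q* = 54.4397 + 0.3359 * 6.1108 = 56.4923

56.4923 units


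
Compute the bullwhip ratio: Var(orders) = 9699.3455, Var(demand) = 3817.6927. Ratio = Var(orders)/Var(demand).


BW = 9699.3455 / 3817.6927 = 2.5406

2.5406


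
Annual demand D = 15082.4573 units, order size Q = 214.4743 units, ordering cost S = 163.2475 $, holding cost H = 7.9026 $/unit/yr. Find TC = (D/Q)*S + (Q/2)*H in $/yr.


Ordering cost = D*S/Q = 11480.0396
Holding cost = Q*H/2 = 847.4523
TC = 11480.0396 + 847.4523 = 12327.4919

12327.4919 $/yr


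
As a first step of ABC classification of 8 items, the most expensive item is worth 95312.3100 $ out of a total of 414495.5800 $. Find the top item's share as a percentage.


Top item = 95312.3100
Total = 414495.5800
Percentage = 95312.3100 / 414495.5800 * 100 = 22.9948

22.9948%


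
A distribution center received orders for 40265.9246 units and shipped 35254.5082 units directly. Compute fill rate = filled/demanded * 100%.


FR = 35254.5082 / 40265.9246 * 100 = 87.5542

87.5542%


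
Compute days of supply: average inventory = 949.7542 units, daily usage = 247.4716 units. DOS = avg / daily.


DOS = 949.7542 / 247.4716 = 3.8378

3.8378 days


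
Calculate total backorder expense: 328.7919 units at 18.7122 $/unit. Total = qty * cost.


Total = 328.7919 * 18.7122 = 6152.4198

6152.4198 $


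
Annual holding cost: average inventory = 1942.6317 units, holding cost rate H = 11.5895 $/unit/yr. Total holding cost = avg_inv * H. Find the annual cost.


Cost = 1942.6317 * 11.5895 = 22514.1301

22514.1301 $/yr


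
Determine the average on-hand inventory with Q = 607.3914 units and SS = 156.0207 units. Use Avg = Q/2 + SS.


Q/2 = 303.6957
Avg = 303.6957 + 156.0207 = 459.7164

459.7164 units


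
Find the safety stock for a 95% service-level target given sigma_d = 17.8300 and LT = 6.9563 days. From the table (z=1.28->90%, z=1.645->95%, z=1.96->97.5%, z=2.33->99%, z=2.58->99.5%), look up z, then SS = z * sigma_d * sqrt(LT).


From the table, SL = 95% corresponds to z = 1.645
sqrt(LT) = sqrt(6.9563) = 2.6375
SS = 1.645 * 17.8300 * 2.6375 = 77.3582

77.3582 units


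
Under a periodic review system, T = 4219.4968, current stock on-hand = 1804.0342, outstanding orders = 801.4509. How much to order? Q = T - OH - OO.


Inventory position = OH + OO = 1804.0342 + 801.4509 = 2605.4851
Q = 4219.4968 - 2605.4851 = 1614.0117

1614.0117 units


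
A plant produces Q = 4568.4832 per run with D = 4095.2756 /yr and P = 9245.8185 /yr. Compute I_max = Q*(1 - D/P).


D/P = 0.4429
1 - D/P = 0.5571
I_max = 4568.4832 * 0.5571 = 2544.9525

2544.9525 units


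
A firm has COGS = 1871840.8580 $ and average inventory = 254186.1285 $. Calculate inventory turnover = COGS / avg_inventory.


Turnover = 1871840.8580 / 254186.1285 = 7.3641

7.3641


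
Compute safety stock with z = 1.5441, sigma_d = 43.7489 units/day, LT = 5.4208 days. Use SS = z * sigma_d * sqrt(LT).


sqrt(LT) = sqrt(5.4208) = 2.3283
SS = 1.5441 * 43.7489 * 2.3283 = 157.2803

157.2803 units


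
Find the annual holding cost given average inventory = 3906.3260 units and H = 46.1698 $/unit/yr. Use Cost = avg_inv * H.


Cost = 3906.3260 * 46.1698 = 180354.2902

180354.2902 $/yr


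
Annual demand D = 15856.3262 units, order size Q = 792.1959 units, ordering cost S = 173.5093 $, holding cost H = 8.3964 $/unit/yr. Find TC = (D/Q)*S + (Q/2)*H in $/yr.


Ordering cost = D*S/Q = 3472.9037
Holding cost = Q*H/2 = 3325.7968
TC = 3472.9037 + 3325.7968 = 6798.7005

6798.7005 $/yr


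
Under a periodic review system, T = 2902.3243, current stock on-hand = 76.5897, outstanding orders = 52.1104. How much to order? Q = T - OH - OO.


Inventory position = OH + OO = 76.5897 + 52.1104 = 128.7001
Q = 2902.3243 - 128.7001 = 2773.6242

2773.6242 units


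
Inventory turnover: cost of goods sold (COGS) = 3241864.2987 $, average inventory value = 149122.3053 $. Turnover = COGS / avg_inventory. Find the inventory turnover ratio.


Turnover = 3241864.2987 / 149122.3053 = 21.7396

21.7396


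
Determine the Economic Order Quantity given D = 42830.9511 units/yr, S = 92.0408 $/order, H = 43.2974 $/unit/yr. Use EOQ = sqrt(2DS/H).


2*D*S = 2 * 42830.9511 * 92.0408 = 7884390.0080
2*D*S/H = 182098.4634
EOQ = sqrt(182098.4634) = 426.7300

426.7300 units


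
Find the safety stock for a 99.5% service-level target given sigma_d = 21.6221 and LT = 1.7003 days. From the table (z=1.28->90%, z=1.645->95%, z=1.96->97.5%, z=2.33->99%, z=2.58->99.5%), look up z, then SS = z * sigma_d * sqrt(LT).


From the table, SL = 99.5% corresponds to z = 2.58
sqrt(LT) = sqrt(1.7003) = 1.3040
SS = 2.58 * 21.6221 * 1.3040 = 72.7412

72.7412 units


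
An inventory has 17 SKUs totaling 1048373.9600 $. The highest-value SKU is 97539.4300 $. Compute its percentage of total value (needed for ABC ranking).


Top item = 97539.4300
Total = 1048373.9600
Percentage = 97539.4300 / 1048373.9600 * 100 = 9.3039

9.3039%


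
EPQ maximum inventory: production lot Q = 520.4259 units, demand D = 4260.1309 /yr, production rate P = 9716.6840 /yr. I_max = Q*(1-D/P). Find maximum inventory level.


D/P = 0.4384
1 - D/P = 0.5616
I_max = 520.4259 * 0.5616 = 292.2532

292.2532 units


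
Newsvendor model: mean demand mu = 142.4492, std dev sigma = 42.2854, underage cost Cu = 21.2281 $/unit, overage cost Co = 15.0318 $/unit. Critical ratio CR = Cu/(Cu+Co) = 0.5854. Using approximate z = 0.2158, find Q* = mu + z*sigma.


CR = Cu/(Cu+Co) = 21.2281/(21.2281+15.0318) = 0.5854
z = 0.2158
Q* = 142.4492 + 0.2158 * 42.2854 = 151.5744

151.5744 units


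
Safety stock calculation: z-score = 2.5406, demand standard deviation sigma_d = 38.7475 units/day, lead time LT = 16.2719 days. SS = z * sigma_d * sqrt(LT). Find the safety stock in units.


sqrt(LT) = sqrt(16.2719) = 4.0338
SS = 2.5406 * 38.7475 * 4.0338 = 397.0993

397.0993 units


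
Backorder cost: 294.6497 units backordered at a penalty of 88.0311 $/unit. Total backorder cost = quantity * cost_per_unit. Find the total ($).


Total = 294.6497 * 88.0311 = 25938.3372

25938.3372 $


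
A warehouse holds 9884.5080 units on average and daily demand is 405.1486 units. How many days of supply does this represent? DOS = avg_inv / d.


DOS = 9884.5080 / 405.1486 = 24.3972

24.3972 days


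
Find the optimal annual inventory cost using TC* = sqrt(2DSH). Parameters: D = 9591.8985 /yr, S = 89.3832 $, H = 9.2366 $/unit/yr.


2*D*S*H = 15838082.6643
TC* = sqrt(15838082.6643) = 3979.7089

3979.7089 $/yr


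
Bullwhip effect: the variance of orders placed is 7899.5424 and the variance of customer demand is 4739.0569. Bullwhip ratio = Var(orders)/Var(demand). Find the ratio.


BW = 7899.5424 / 4739.0569 = 1.6669

1.6669


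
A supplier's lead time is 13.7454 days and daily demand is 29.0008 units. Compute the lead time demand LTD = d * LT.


LTD = 29.0008 * 13.7454 = 398.6276

398.6276 units


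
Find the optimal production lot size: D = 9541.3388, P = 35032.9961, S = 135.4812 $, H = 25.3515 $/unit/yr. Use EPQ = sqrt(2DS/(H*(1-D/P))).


1 - D/P = 1 - 0.2724 = 0.7276
H*(1-D/P) = 18.4469
2DS = 2585344.0605
EPQ = sqrt(140150.2563) = 374.3665

374.3665 units


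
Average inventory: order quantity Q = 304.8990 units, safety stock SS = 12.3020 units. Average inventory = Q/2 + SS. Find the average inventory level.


Q/2 = 152.4495
Avg = 152.4495 + 12.3020 = 164.7515

164.7515 units


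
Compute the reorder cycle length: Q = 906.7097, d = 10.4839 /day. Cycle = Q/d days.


Cycle = 906.7097 / 10.4839 = 86.4859

86.4859 days


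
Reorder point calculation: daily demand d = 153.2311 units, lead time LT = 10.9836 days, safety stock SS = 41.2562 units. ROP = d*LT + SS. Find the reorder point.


d*LT = 153.2311 * 10.9836 = 1683.0291
ROP = 1683.0291 + 41.2562 = 1724.2853

1724.2853 units


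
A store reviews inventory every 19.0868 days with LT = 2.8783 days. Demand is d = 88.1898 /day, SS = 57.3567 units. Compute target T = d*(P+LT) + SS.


P + LT = 21.9651
d*(P+LT) = 88.1898 * 21.9651 = 1937.0978
T = 1937.0978 + 57.3567 = 1994.4545

1994.4545 units


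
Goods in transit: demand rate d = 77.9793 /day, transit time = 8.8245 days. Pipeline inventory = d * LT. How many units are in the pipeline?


Pipeline = 77.9793 * 8.8245 = 688.1283

688.1283 units


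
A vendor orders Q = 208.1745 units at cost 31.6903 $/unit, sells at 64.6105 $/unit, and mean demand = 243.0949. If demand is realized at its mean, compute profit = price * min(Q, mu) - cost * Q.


Sales at mu = min(208.1745, 243.0949) = 208.1745
Revenue = 64.6105 * 208.1745 = 13450.2585
Total cost = 31.6903 * 208.1745 = 6597.1124
Profit = 13450.2585 - 6597.1124 = 6853.1462

6853.1462 $


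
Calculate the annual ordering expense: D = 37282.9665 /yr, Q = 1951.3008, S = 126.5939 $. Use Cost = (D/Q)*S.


Number of orders = D/Q = 19.1067
Cost = 19.1067 * 126.5939 = 2418.7948

2418.7948 $/yr


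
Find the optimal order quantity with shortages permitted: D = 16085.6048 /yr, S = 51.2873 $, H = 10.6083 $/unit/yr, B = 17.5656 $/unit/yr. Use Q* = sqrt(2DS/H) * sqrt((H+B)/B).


sqrt(2DS/H) = 394.3808
sqrt((H+B)/B) = 1.2665
Q* = 394.3808 * 1.2665 = 499.4680

499.4680 units


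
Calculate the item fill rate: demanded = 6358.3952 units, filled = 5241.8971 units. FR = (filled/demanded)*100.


FR = 5241.8971 / 6358.3952 * 100 = 82.4406

82.4406%


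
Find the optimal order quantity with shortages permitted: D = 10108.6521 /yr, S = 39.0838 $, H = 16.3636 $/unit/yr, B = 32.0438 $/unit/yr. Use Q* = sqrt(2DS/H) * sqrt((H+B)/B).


sqrt(2DS/H) = 219.7458
sqrt((H+B)/B) = 1.2291
Q* = 219.7458 * 1.2291 = 270.0875

270.0875 units


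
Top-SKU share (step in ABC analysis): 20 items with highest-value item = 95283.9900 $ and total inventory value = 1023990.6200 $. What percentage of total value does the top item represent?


Top item = 95283.9900
Total = 1023990.6200
Percentage = 95283.9900 / 1023990.6200 * 100 = 9.3052

9.3052%


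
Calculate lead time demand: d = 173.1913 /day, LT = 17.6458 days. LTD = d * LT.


LTD = 173.1913 * 17.6458 = 3056.0990

3056.0990 units


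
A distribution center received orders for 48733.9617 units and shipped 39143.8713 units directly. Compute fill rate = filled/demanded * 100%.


FR = 39143.8713 / 48733.9617 * 100 = 80.3215

80.3215%


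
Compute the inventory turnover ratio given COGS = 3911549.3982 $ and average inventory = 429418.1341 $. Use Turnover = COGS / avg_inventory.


Turnover = 3911549.3982 / 429418.1341 = 9.1090

9.1090
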